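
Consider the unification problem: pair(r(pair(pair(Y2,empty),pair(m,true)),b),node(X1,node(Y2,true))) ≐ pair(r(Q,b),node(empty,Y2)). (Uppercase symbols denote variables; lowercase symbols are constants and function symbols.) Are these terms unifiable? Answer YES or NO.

NO

Decompose pair/2: r(pair(pair(Y2,empty),pair(m,true)),b) ≐ r(Q,b),  node(X1,node(Y2,true)) ≐ node(empty,Y2).
Decompose r/2: pair(pair(Y2,empty),pair(m,true)) ≐ Q,  b ≐ b.
Bind Q := pair(pair(Y2,empty),pair(m,true)); no other remaining equation mentions Q.
Delete trivial equation b ≐ b.
Decompose node/2: X1 ≐ empty,  node(Y2,true) ≐ Y2.
Bind X1 := empty; no other remaining equation mentions X1.
Occurs check fails: Y2 occurs in node(Y2,true); the equation Y2 ≐ node(Y2,true) has no finite solution.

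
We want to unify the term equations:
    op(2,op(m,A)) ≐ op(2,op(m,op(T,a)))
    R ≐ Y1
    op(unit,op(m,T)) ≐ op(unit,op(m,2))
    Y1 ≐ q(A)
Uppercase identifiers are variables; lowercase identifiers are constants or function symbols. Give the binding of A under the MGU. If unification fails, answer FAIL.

Decompose op/2: 2 ≐ 2,  op(m,A) ≐ op(m,op(T,a)).
Delete trivial equation 2 ≐ 2.
Decompose op/2: m ≐ m,  A ≐ op(T,a).
Delete trivial equation m ≐ m.
Bind A := op(T,a); substituting into the one remaining equation that mentions A gives: Y1 ≐ q(op(T,a)).
Bind R := Y1; no other remaining equation mentions R.
Decompose op/2: unit ≐ unit,  op(m,T) ≐ op(m,2).
Delete trivial equation unit ≐ unit.
Decompose op/2: m ≐ m,  T ≐ 2.
Delete trivial equation m ≐ m.
Bind T := 2; substituting into the remaining equation gives: Y1 ≐ q(op(2,a)). Substituting into the earlier binding gives A := op(2,a).
Bind Y1 := q(op(2,a)). Substituting into the earlier binding gives R := q(op(2,a)).
MGU = { A -> op(2,a), R -> q(op(2,a)), T -> 2, Y1 -> q(op(2,a)) }, so A -> op(2,a).

op(2,a)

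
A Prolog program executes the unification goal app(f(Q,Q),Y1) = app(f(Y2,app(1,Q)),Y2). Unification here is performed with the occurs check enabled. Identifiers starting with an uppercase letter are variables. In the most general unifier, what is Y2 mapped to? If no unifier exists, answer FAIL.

FAIL

Decompose app/2: f(Q,Q) = f(Y2,app(1,Q)),  Y1 = Y2.
Decompose f/2: Q = Y2,  Q = app(1,Q).
Bind Q := Y2; substituting into the one remaining equation that mentions Q gives: Y2 = app(1,Y2).
Occurs check fails: Y2 occurs in app(1,Y2); the equation Y2 = app(1,Y2) has no finite solution.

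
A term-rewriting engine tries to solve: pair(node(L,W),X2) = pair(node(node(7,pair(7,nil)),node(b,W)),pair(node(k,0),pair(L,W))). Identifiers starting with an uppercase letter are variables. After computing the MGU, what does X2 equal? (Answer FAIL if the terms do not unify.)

FAIL

Decompose pair/2: node(L,W) = node(node(7,pair(7,nil)),node(b,W)),  X2 = pair(node(k,0),pair(L,W)).
Decompose node/2: L = node(7,pair(7,nil)),  W = node(b,W).
Bind L := node(7,pair(7,nil)); substituting into the one remaining equation that mentions L gives: X2 = pair(node(k,0),pair(node(7,pair(7,nil)),W)).
Occurs check fails: W occurs in node(b,W); the equation W = node(b,W) has no finite solution.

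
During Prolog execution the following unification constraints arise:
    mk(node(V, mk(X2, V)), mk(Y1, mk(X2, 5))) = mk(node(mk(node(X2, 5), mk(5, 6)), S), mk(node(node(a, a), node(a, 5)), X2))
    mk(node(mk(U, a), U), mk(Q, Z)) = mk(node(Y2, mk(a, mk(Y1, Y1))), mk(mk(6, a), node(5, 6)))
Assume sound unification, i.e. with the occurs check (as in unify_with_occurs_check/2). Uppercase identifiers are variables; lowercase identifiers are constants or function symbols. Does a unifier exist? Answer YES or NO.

Decompose mk/2: node(V, mk(X2, V)) = node(mk(node(X2, 5), mk(5, 6)), S),  mk(Y1, mk(X2, 5)) = mk(node(node(a, a), node(a, 5)), X2).
Decompose node/2: V = mk(node(X2, 5), mk(5, 6)),  mk(X2, V) = S.
Bind V := mk(node(X2, 5), mk(5, 6)); substituting into the one remaining equation that mentions V gives: mk(X2, mk(node(X2, 5), mk(5, 6))) = S.
Bind S := mk(X2, mk(node(X2, 5), mk(5, 6))); no other remaining equation mentions S.
Decompose mk/2: Y1 = node(node(a, a), node(a, 5)),  mk(X2, 5) = X2.
Bind Y1 := node(node(a, a), node(a, 5)); substituting into the one remaining equation that mentions Y1 gives: mk(node(mk(U, a), U), mk(Q, Z)) = mk(node(Y2, mk(a, mk(node(node(a, a), node(a, 5)), node(node(a, a), node(a, 5))))), mk(mk(6, a), node(5, 6))).
Occurs check fails: X2 occurs in mk(X2, 5); the equation X2 = mk(X2, 5) has no finite solution.

NO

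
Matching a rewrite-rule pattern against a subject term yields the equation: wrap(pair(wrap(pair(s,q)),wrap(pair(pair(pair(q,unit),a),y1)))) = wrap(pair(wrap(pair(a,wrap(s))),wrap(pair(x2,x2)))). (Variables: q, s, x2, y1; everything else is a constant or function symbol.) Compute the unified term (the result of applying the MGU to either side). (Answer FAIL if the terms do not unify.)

Decompose wrap/1: pair(wrap(pair(s,q)),wrap(pair(pair(pair(q,unit),a),y1))) = pair(wrap(pair(a,wrap(s))),wrap(pair(x2,x2))).
Decompose pair/2: wrap(pair(s,q)) = wrap(pair(a,wrap(s))),  wrap(pair(pair(pair(q,unit),a),y1)) = wrap(pair(x2,x2)).
Decompose wrap/1: pair(s,q) = pair(a,wrap(s)).
Decompose pair/2: s = a,  q = wrap(s).
Bind s := a; substituting into the one remaining equation that mentions s gives: q = wrap(a).
Bind q := wrap(a); substituting into the remaining equation gives: wrap(pair(pair(pair(wrap(a),unit),a),y1)) = wrap(pair(x2,x2)).
Decompose wrap/1: pair(pair(pair(wrap(a),unit),a),y1) = pair(x2,x2).
Decompose pair/2: pair(pair(wrap(a),unit),a) = x2,  y1 = x2.
Bind x2 := pair(pair(wrap(a),unit),a); substituting into the remaining equation gives: y1 = pair(pair(wrap(a),unit),a).
Bind y1 := pair(pair(wrap(a),unit),a).
Applying the MGU to either side gives wrap(pair(wrap(pair(a,wrap(a))),wrap(pair(pair(pair(wrap(a),unit),a),pair(pair(wrap(a),unit),a))))).

wrap(pair(wrap(pair(a,wrap(a))),wrap(pair(pair(pair(wrap(a),unit),a),pair(pair(wrap(a),unit),a)))))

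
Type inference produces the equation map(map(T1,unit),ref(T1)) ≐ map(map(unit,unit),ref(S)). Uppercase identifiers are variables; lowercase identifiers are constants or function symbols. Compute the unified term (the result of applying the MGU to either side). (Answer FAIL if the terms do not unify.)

map(map(unit,unit),ref(unit))

Decompose map/2: map(T1,unit) ≐ map(unit,unit),  ref(T1) ≐ ref(S).
Decompose map/2: T1 ≐ unit,  unit ≐ unit.
Bind T1 := unit; substituting into the one remaining equation that mentions T1 gives: ref(unit) ≐ ref(S).
Delete trivial equation unit ≐ unit.
Decompose ref/1: unit ≐ S.
Bind S := unit.
Applying the MGU to either side gives map(map(unit,unit),ref(unit)).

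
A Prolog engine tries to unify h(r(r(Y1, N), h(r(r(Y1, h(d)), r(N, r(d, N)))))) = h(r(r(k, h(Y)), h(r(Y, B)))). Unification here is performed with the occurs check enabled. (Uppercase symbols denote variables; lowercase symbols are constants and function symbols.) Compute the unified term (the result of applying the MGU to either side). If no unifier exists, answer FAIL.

Decompose h/1: r(r(Y1, N), h(r(r(Y1, h(d)), r(N, r(d, N))))) = r(r(k, h(Y)), h(r(Y, B))).
Decompose r/2: r(Y1, N) = r(k, h(Y)),  h(r(r(Y1, h(d)), r(N, r(d, N)))) = h(r(Y, B)).
Decompose r/2: Y1 = k,  N = h(Y).
Bind Y1 := k; substituting into the one remaining equation that mentions Y1 gives: h(r(r(k, h(d)), r(N, r(d, N)))) = h(r(Y, B)).
Bind N := h(Y); substituting into the remaining equation gives: h(r(r(k, h(d)), r(h(Y), r(d, h(Y))))) = h(r(Y, B)).
Decompose h/1: r(r(k, h(d)), r(h(Y), r(d, h(Y)))) = r(Y, B).
Decompose r/2: r(k, h(d)) = Y,  r(h(Y), r(d, h(Y))) = B.
Bind Y := r(k, h(d)); substituting into the remaining equation gives: r(h(r(k, h(d))), r(d, h(r(k, h(d))))) = B. Substituting into the earlier binding gives N := h(r(k, h(d))).
Bind B := r(h(r(k, h(d))), r(d, h(r(k, h(d))))).
Applying the MGU to either side gives h(r(r(k, h(r(k, h(d)))), h(r(r(k, h(d)), r(h(r(k, h(d))), r(d, h(r(k, h(d))))))))).

h(r(r(k, h(r(k, h(d)))), h(r(r(k, h(d)), r(h(r(k, h(d))), r(d, h(r(k, h(d)))))))))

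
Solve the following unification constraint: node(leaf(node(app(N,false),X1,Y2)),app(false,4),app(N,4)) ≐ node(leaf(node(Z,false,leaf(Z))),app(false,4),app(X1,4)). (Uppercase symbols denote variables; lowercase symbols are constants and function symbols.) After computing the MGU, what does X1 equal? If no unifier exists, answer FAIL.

Decompose node/3: leaf(node(app(N,false),X1,Y2)) ≐ leaf(node(Z,false,leaf(Z))),  app(false,4) ≐ app(false,4),  app(N,4) ≐ app(X1,4).
Decompose leaf/1: node(app(N,false),X1,Y2) ≐ node(Z,false,leaf(Z)).
Decompose node/3: app(N,false) ≐ Z,  X1 ≐ false,  Y2 ≐ leaf(Z).
Bind Z := app(N,false); substituting into the one remaining equation that mentions Z gives: Y2 ≐ leaf(app(N,false)).
Bind X1 := false; substituting into the one remaining equation that mentions X1 gives: app(N,4) ≐ app(false,4).
Bind Y2 := leaf(app(N,false)); no other remaining equation mentions Y2.
Delete trivial equation app(false,4) ≐ app(false,4).
Decompose app/2: N ≐ false,  4 ≐ 4.
Bind N := false; no other remaining equation mentions N. Substituting into the earlier bindings gives Z := app(false,false), Y2 := leaf(app(false,false)).
Delete trivial equation 4 ≐ 4.
MGU = { Z -> app(false,false), X1 -> false, Y2 -> leaf(app(false,false)), N -> false }, so X1 -> false.

false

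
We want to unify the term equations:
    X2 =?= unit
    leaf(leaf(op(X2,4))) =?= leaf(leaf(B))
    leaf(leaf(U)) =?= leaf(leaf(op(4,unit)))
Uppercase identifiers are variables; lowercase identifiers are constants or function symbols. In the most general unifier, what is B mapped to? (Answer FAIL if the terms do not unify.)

op(unit,4)

Bind X2 := unit; substituting into the one remaining equation that mentions X2 gives: leaf(leaf(op(unit,4))) =?= leaf(leaf(B)).
Decompose leaf/1: leaf(op(unit,4)) =?= leaf(B).
Decompose leaf/1: op(unit,4) =?= B.
Bind B := op(unit,4); no other remaining equation mentions B.
Decompose leaf/1: leaf(U) =?= leaf(op(4,unit)).
Decompose leaf/1: U =?= op(4,unit).
Bind U := op(4,unit).
MGU = { X2 := unit, B := op(unit,4), U := op(4,unit) }, so B := op(unit,4).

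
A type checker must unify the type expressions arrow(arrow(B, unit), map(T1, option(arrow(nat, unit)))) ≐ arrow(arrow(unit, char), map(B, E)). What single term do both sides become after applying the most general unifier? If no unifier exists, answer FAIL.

Decompose arrow/2: arrow(B, unit) ≐ arrow(unit, char),  map(T1, option(arrow(nat, unit))) ≐ map(B, E).
Decompose arrow/2: B ≐ unit,  unit ≐ char.
Bind B := unit; substituting into the one remaining equation that mentions B gives: map(T1, option(arrow(nat, unit))) ≐ map(unit, E).
Clash: constants unit and char differ; no unifier exists.

FAIL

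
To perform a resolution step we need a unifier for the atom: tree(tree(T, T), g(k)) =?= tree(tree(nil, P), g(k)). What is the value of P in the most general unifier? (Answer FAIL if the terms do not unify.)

nil

Decompose tree/2: tree(T, T) =?= tree(nil, P),  g(k) =?= g(k).
Decompose tree/2: T =?= nil,  T =?= P.
Bind T := nil; substituting into the one remaining equation that mentions T gives: nil =?= P.
Bind P := nil; no other remaining equation mentions P.
Delete trivial equation g(k) =?= g(k).
MGU = { T := nil, P := nil }, so P := nil.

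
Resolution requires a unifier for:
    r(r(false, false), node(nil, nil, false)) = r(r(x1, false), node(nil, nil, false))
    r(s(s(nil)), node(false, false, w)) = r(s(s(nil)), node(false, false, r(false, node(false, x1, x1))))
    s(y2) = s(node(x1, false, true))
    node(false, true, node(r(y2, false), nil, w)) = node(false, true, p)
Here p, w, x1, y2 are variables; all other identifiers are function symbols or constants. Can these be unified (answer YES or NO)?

YES

Decompose r/2: r(false, false) = r(x1, false),  node(nil, nil, false) = node(nil, nil, false).
Decompose r/2: false = x1,  false = false.
Bind x1 := false; substituting into the 2 remaining equations that mention x1 gives: r(s(s(nil)), node(false, false, w)) = r(s(s(nil)), node(false, false, r(false, node(false, false, false)))),  s(y2) = s(node(false, false, true)).
Delete trivial equation false = false.
Delete trivial equation node(nil, nil, false) = node(nil, nil, false).
Decompose r/2: s(s(nil)) = s(s(nil)),  node(false, false, w) = node(false, false, r(false, node(false, false, false))).
Delete trivial equation s(s(nil)) = s(s(nil)).
Decompose node/3: false = false,  false = false,  w = r(false, node(false, false, false)).
Delete trivial equation false = false.
Delete trivial equation false = false.
Bind w := r(false, node(false, false, false)); substituting into the one remaining equation that mentions w gives: node(false, true, node(r(y2, false), nil, r(false, node(false, false, false)))) = node(false, true, p).
Decompose s/1: y2 = node(false, false, true).
Bind y2 := node(false, false, true); substituting into the remaining equation gives: node(false, true, node(r(node(false, false, true), false), nil, r(false, node(false, false, false)))) = node(false, true, p).
Decompose node/3: false = false,  true = true,  node(r(node(false, false, true), false), nil, r(false, node(false, false, false))) = p.
Delete trivial equation false = false.
Delete trivial equation true = true.
Bind p := node(r(node(false, false, true), false), nil, r(false, node(false, false, false))).
No equations remain and no clash or occurs-check failure arose, so a unifier exists.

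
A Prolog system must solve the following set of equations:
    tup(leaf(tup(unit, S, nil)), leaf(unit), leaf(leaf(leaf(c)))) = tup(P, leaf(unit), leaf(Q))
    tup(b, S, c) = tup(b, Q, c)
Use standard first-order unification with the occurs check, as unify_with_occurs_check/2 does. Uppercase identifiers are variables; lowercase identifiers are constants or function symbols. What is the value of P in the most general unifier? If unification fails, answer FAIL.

leaf(tup(unit, leaf(leaf(c)), nil))

Decompose tup/3: leaf(tup(unit, S, nil)) = P,  leaf(unit) = leaf(unit),  leaf(leaf(leaf(c))) = leaf(Q).
Bind P := leaf(tup(unit, S, nil)); no other remaining equation mentions P.
Delete trivial equation leaf(unit) = leaf(unit).
Decompose leaf/1: leaf(leaf(c)) = Q.
Bind Q := leaf(leaf(c)); substituting into the remaining equation gives: tup(b, S, c) = tup(b, leaf(leaf(c)), c).
Decompose tup/3: b = b,  S = leaf(leaf(c)),  c = c.
Delete trivial equation b = b.
Bind S := leaf(leaf(c)); no other remaining equation mentions S. Substituting into the earlier binding gives P := leaf(tup(unit, leaf(leaf(c)), nil)).
Delete trivial equation c = c.
MGU = { P ↦ leaf(tup(unit, leaf(leaf(c)), nil)), Q ↦ leaf(leaf(c)), S ↦ leaf(leaf(c)) }, so P ↦ leaf(tup(unit, leaf(leaf(c)), nil)).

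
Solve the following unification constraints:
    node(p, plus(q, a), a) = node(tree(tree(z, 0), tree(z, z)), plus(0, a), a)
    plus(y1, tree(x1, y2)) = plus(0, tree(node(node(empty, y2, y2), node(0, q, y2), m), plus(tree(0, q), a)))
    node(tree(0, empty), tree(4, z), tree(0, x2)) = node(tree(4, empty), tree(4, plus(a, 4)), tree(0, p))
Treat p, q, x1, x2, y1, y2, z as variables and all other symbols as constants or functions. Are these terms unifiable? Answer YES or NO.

NO

Decompose node/3: p = tree(tree(z, 0), tree(z, z)),  plus(q, a) = plus(0, a),  a = a.
Bind p := tree(tree(z, 0), tree(z, z)); substituting into the one remaining equation that mentions p gives: node(tree(0, empty), tree(4, z), tree(0, x2)) = node(tree(4, empty), tree(4, plus(a, 4)), tree(0, tree(tree(z, 0), tree(z, z)))).
Decompose plus/2: q = 0,  a = a.
Bind q := 0; substituting into the one remaining equation that mentions q gives: plus(y1, tree(x1, y2)) = plus(0, tree(node(node(empty, y2, y2), node(0, 0, y2), m), plus(tree(0, 0), a))).
Delete trivial equation a = a.
Delete trivial equation a = a.
Decompose plus/2: y1 = 0,  tree(x1, y2) = tree(node(node(empty, y2, y2), node(0, 0, y2), m), plus(tree(0, 0), a)).
Bind y1 := 0; no other remaining equation mentions y1.
Decompose tree/2: x1 = node(node(empty, y2, y2), node(0, 0, y2), m),  y2 = plus(tree(0, 0), a).
Bind x1 := node(node(empty, y2, y2), node(0, 0, y2), m); no other remaining equation mentions x1.
Bind y2 := plus(tree(0, 0), a); no other remaining equation mentions y2. Substituting into the earlier binding gives x1 := node(node(empty, plus(tree(0, 0), a), plus(tree(0, 0), a)), node(0, 0, plus(tree(0, 0), a)), m).
Decompose node/3: tree(0, empty) = tree(4, empty),  tree(4, z) = tree(4, plus(a, 4)),  tree(0, x2) = tree(0, tree(tree(z, 0), tree(z, z))).
Decompose tree/2: 0 = 4,  empty = empty.
Clash: constants 0 and 4 differ; no unifier exists.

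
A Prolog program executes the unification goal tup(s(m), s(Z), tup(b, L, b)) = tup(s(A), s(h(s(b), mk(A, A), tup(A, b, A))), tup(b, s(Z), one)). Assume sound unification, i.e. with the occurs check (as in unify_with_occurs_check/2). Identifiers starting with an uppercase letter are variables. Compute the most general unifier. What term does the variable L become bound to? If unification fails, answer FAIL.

Decompose tup/3: s(m) = s(A),  s(Z) = s(h(s(b), mk(A, A), tup(A, b, A))),  tup(b, L, b) = tup(b, s(Z), one).
Decompose s/1: m = A.
Bind A := m; substituting into the one remaining equation that mentions A gives: s(Z) = s(h(s(b), mk(m, m), tup(m, b, m))).
Decompose s/1: Z = h(s(b), mk(m, m), tup(m, b, m)).
Bind Z := h(s(b), mk(m, m), tup(m, b, m)); substituting into the remaining equation gives: tup(b, L, b) = tup(b, s(h(s(b), mk(m, m), tup(m, b, m))), one).
Decompose tup/3: b = b,  L = s(h(s(b), mk(m, m), tup(m, b, m))),  b = one.
Delete trivial equation b = b.
Bind L := s(h(s(b), mk(m, m), tup(m, b, m))); no other remaining equation mentions L.
Clash: constants b and one differ; no unifier exists.

FAIL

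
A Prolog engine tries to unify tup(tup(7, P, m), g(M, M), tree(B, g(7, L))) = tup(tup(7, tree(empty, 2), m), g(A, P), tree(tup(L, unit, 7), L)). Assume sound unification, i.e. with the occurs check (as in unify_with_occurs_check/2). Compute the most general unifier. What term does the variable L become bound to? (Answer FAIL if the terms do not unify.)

Decompose tup/3: tup(7, P, m) = tup(7, tree(empty, 2), m),  g(M, M) = g(A, P),  tree(B, g(7, L)) = tree(tup(L, unit, 7), L).
Decompose tup/3: 7 = 7,  P = tree(empty, 2),  m = m.
Delete trivial equation 7 = 7.
Bind P := tree(empty, 2); substituting into the one remaining equation that mentions P gives: g(M, M) = g(A, tree(empty, 2)).
Delete trivial equation m = m.
Decompose g/2: M = A,  M = tree(empty, 2).
Bind M := A; substituting into the one remaining equation that mentions M gives: A = tree(empty, 2).
Bind A := tree(empty, 2); no other remaining equation mentions A. Substituting into the earlier binding gives M := tree(empty, 2).
Decompose tree/2: B = tup(L, unit, 7),  g(7, L) = L.
Bind B := tup(L, unit, 7); no other remaining equation mentions B.
Occurs check fails: L occurs in g(7, L); the equation L = g(7, L) has no finite solution.

FAIL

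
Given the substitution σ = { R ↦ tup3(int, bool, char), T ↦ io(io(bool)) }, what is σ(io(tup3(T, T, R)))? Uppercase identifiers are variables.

Replace each occurrence of R with tup3(int, bool, char).
Replace each occurrence of T with io(io(bool)).
Result: io(tup3(io(io(bool)), io(io(bool)), tup3(int, bool, char))).

io(tup3(io(io(bool)), io(io(bool)), tup3(int, bool, char)))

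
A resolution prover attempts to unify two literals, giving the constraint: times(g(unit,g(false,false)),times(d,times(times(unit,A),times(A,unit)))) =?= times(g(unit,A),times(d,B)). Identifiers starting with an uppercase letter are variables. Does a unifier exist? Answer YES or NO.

YES

Decompose times/2: g(unit,g(false,false)) =?= g(unit,A),  times(d,times(times(unit,A),times(A,unit))) =?= times(d,B).
Decompose g/2: unit =?= unit,  g(false,false) =?= A.
Delete trivial equation unit =?= unit.
Bind A := g(false,false); substituting into the remaining equation gives: times(d,times(times(unit,g(false,false)),times(g(false,false),unit))) =?= times(d,B).
Decompose times/2: d =?= d,  times(times(unit,g(false,false)),times(g(false,false),unit)) =?= B.
Delete trivial equation d =?= d.
Bind B := times(times(unit,g(false,false)),times(g(false,false),unit)).
No equations remain and no clash or occurs-check failure arose, so a unifier exists.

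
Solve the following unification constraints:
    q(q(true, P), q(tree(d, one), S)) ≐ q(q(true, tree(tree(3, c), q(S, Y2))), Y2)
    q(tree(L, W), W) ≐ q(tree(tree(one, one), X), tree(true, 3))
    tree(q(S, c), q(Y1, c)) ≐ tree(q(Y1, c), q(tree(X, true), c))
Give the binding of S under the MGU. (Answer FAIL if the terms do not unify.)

Decompose q/2: q(true, P) ≐ q(true, tree(tree(3, c), q(S, Y2))),  q(tree(d, one), S) ≐ Y2.
Decompose q/2: true ≐ true,  P ≐ tree(tree(3, c), q(S, Y2)).
Delete trivial equation true ≐ true.
Bind P := tree(tree(3, c), q(S, Y2)); no other remaining equation mentions P.
Bind Y2 := q(tree(d, one), S); no other remaining equation mentions Y2. Substituting into the earlier binding gives P := tree(tree(3, c), q(S, q(tree(d, one), S))).
Decompose q/2: tree(L, W) ≐ tree(tree(one, one), X),  W ≐ tree(true, 3).
Decompose tree/2: L ≐ tree(one, one),  W ≐ X.
Bind L := tree(one, one); no other remaining equation mentions L.
Bind W := X; substituting into the one remaining equation that mentions W gives: X ≐ tree(true, 3).
Bind X := tree(true, 3); substituting into the remaining equation gives: tree(q(S, c), q(Y1, c)) ≐ tree(q(Y1, c), q(tree(tree(true, 3), true), c)). Substituting into the earlier binding gives W := tree(true, 3).
Decompose tree/2: q(S, c) ≐ q(Y1, c),  q(Y1, c) ≐ q(tree(tree(true, 3), true), c).
Decompose q/2: S ≐ Y1,  c ≐ c.
Bind S := Y1; no other remaining equation mentions S. Substituting into the earlier bindings gives P := tree(tree(3, c), q(Y1, q(tree(d, one), Y1))), Y2 := q(tree(d, one), Y1).
Delete trivial equation c ≐ c.
Decompose q/2: Y1 ≐ tree(tree(true, 3), true),  c ≐ c.
Bind Y1 := tree(tree(true, 3), true); no other remaining equation mentions Y1. Substituting into the earlier bindings gives P := tree(tree(3, c), q(tree(tree(true, 3), true), q(tree(d, one), tree(tree(true, 3), true)))), Y2 := q(tree(d, one), tree(tree(true, 3), true)), S := tree(tree(true, 3), true).
Delete trivial equation c ≐ c.
MGU = { P ↦ tree(tree(3, c), q(tree(tree(true, 3), true), q(tree(d, one), tree(tree(true, 3), true)))), Y2 ↦ q(tree(d, one), tree(tree(true, 3), true)), L ↦ tree(one, one), W ↦ tree(true, 3), X ↦ tree(true, 3), S ↦ tree(tree(true, 3), true), Y1 ↦ tree(tree(true, 3), true) }, so S ↦ tree(tree(true, 3), true).

tree(tree(true, 3), true)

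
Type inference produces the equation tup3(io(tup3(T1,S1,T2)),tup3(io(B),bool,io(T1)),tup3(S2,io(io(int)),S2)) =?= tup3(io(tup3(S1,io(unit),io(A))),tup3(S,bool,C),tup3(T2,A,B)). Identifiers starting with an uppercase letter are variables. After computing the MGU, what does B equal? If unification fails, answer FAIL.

Decompose tup3/3: io(tup3(T1,S1,T2)) =?= io(tup3(S1,io(unit),io(A))),  tup3(io(B),bool,io(T1)) =?= tup3(S,bool,C),  tup3(S2,io(io(int)),S2) =?= tup3(T2,A,B).
Decompose io/1: tup3(T1,S1,T2) =?= tup3(S1,io(unit),io(A)).
Decompose tup3/3: T1 =?= S1,  S1 =?= io(unit),  T2 =?= io(A).
Bind T1 := S1; substituting into the one remaining equation that mentions T1 gives: tup3(io(B),bool,io(S1)) =?= tup3(S,bool,C).
Bind S1 := io(unit); substituting into the one remaining equation that mentions S1 gives: tup3(io(B),bool,io(io(unit))) =?= tup3(S,bool,C). Substituting into the earlier binding gives T1 := io(unit).
Bind T2 := io(A); substituting into the one remaining equation that mentions T2 gives: tup3(S2,io(io(int)),S2) =?= tup3(io(A),A,B).
Decompose tup3/3: io(B) =?= S,  bool =?= bool,  io(io(unit)) =?= C.
Bind S := io(B); no other remaining equation mentions S.
Delete trivial equation bool =?= bool.
Bind C := io(io(unit)); no other remaining equation mentions C.
Decompose tup3/3: S2 =?= io(A),  io(io(int)) =?= A,  S2 =?= B.
Bind S2 := io(A); substituting into the one remaining equation that mentions S2 gives: io(A) =?= B.
Bind A := io(io(int)); substituting into the remaining equation gives: io(io(io(int))) =?= B. Substituting into the earlier bindings gives T2 := io(io(io(int))), S2 := io(io(io(int))).
Bind B := io(io(io(int))). Substituting into the earlier binding gives S := io(io(io(io(int)))).
MGU = { T1 ↦ io(unit), S1 ↦ io(unit), T2 ↦ io(io(io(int))), S ↦ io(io(io(io(int)))), C ↦ io(io(unit)), S2 ↦ io(io(io(int))), A ↦ io(io(int)), B ↦ io(io(io(int))) }, so B ↦ io(io(io(int))).

io(io(io(int)))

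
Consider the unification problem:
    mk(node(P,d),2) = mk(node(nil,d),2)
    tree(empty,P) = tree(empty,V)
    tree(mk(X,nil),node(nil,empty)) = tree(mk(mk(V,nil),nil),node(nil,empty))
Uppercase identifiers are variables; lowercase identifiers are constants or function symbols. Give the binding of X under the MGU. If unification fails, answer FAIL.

mk(nil,nil)

Decompose mk/2: node(P,d) = node(nil,d),  2 = 2.
Decompose node/2: P = nil,  d = d.
Bind P := nil; substituting into the one remaining equation that mentions P gives: tree(empty,nil) = tree(empty,V).
Delete trivial equation d = d.
Delete trivial equation 2 = 2.
Decompose tree/2: empty = empty,  nil = V.
Delete trivial equation empty = empty.
Bind V := nil; substituting into the remaining equation gives: tree(mk(X,nil),node(nil,empty)) = tree(mk(mk(nil,nil),nil),node(nil,empty)).
Decompose tree/2: mk(X,nil) = mk(mk(nil,nil),nil),  node(nil,empty) = node(nil,empty).
Decompose mk/2: X = mk(nil,nil),  nil = nil.
Bind X := mk(nil,nil); no other remaining equation mentions X.
Delete trivial equation nil = nil.
Delete trivial equation node(nil,empty) = node(nil,empty).
MGU = { P ↦ nil, V ↦ nil, X ↦ mk(nil,nil) }, so X ↦ mk(nil,nil).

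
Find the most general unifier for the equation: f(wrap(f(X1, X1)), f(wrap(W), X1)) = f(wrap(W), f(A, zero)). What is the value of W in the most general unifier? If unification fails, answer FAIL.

f(zero, zero)

Decompose f/2: wrap(f(X1, X1)) = wrap(W),  f(wrap(W), X1) = f(A, zero).
Decompose wrap/1: f(X1, X1) = W.
Bind W := f(X1, X1); substituting into the remaining equation gives: f(wrap(f(X1, X1)), X1) = f(A, zero).
Decompose f/2: wrap(f(X1, X1)) = A,  X1 = zero.
Bind A := wrap(f(X1, X1)); no other remaining equation mentions A.
Bind X1 := zero. Substituting into the earlier bindings gives W := f(zero, zero), A := wrap(f(zero, zero)).
MGU = { W -> f(zero, zero), A -> wrap(f(zero, zero)), X1 -> zero }, so W -> f(zero, zero).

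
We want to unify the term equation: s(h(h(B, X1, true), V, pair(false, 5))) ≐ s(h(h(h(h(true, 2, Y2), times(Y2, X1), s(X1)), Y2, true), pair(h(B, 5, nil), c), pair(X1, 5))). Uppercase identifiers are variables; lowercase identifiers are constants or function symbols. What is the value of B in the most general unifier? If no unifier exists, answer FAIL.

h(h(true, 2, false), times(false, false), s(false))

Decompose s/1: h(h(B, X1, true), V, pair(false, 5)) ≐ h(h(h(h(true, 2, Y2), times(Y2, X1), s(X1)), Y2, true), pair(h(B, 5, nil), c), pair(X1, 5)).
Decompose h/3: h(B, X1, true) ≐ h(h(h(true, 2, Y2), times(Y2, X1), s(X1)), Y2, true),  V ≐ pair(h(B, 5, nil), c),  pair(false, 5) ≐ pair(X1, 5).
Decompose h/3: B ≐ h(h(true, 2, Y2), times(Y2, X1), s(X1)),  X1 ≐ Y2,  true ≐ true.
Bind B := h(h(true, 2, Y2), times(Y2, X1), s(X1)); substituting into the one remaining equation that mentions B gives: V ≐ pair(h(h(h(true, 2, Y2), times(Y2, X1), s(X1)), 5, nil), c).
Bind X1 := Y2; substituting into the 2 remaining equations that mention X1 gives: V ≐ pair(h(h(h(true, 2, Y2), times(Y2, Y2), s(Y2)), 5, nil), c),  pair(false, 5) ≐ pair(Y2, 5). Substituting into the earlier binding gives B := h(h(true, 2, Y2), times(Y2, Y2), s(Y2)).
Delete trivial equation true ≐ true.
Bind V := pair(h(h(h(true, 2, Y2), times(Y2, Y2), s(Y2)), 5, nil), c); no other remaining equation mentions V.
Decompose pair/2: false ≐ Y2,  5 ≐ 5.
Bind Y2 := false; no other remaining equation mentions Y2. Substituting into the earlier bindings gives B := h(h(true, 2, false), times(false, false), s(false)), X1 := false, V := pair(h(h(h(true, 2, false), times(false, false), s(false)), 5, nil), c).
Delete trivial equation 5 ≐ 5.
MGU = { B := h(h(true, 2, false), times(false, false), s(false)), X1 := false, V := pair(h(h(h(true, 2, false), times(false, false), s(false)), 5, nil), c), Y2 := false }, so B := h(h(true, 2, false), times(false, false), s(false)).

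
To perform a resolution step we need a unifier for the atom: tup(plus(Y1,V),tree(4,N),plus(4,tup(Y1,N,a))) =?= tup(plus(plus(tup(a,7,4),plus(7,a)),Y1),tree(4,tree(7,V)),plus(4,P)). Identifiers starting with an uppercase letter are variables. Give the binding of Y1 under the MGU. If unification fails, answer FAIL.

Decompose tup/3: plus(Y1,V) =?= plus(plus(tup(a,7,4),plus(7,a)),Y1),  tree(4,N) =?= tree(4,tree(7,V)),  plus(4,tup(Y1,N,a)) =?= plus(4,P).
Decompose plus/2: Y1 =?= plus(tup(a,7,4),plus(7,a)),  V =?= Y1.
Bind Y1 := plus(tup(a,7,4),plus(7,a)); substituting into the 2 remaining equations that mention Y1 gives: V =?= plus(tup(a,7,4),plus(7,a)),  plus(4,tup(plus(tup(a,7,4),plus(7,a)),N,a)) =?= plus(4,P).
Bind V := plus(tup(a,7,4),plus(7,a)); substituting into the one remaining equation that mentions V gives: tree(4,N) =?= tree(4,tree(7,plus(tup(a,7,4),plus(7,a)))).
Decompose tree/2: 4 =?= 4,  N =?= tree(7,plus(tup(a,7,4),plus(7,a))).
Delete trivial equation 4 =?= 4.
Bind N := tree(7,plus(tup(a,7,4),plus(7,a))); substituting into the remaining equation gives: plus(4,tup(plus(tup(a,7,4),plus(7,a)),tree(7,plus(tup(a,7,4),plus(7,a))),a)) =?= plus(4,P).
Decompose plus/2: 4 =?= 4,  tup(plus(tup(a,7,4),plus(7,a)),tree(7,plus(tup(a,7,4),plus(7,a))),a) =?= P.
Delete trivial equation 4 =?= 4.
Bind P := tup(plus(tup(a,7,4),plus(7,a)),tree(7,plus(tup(a,7,4),plus(7,a))),a).
MGU = { Y1 := plus(tup(a,7,4),plus(7,a)), V := plus(tup(a,7,4),plus(7,a)), N := tree(7,plus(tup(a,7,4),plus(7,a))), P := tup(plus(tup(a,7,4),plus(7,a)),tree(7,plus(tup(a,7,4),plus(7,a))),a) }, so Y1 := plus(tup(a,7,4),plus(7,a)).

plus(tup(a,7,4),plus(7,a))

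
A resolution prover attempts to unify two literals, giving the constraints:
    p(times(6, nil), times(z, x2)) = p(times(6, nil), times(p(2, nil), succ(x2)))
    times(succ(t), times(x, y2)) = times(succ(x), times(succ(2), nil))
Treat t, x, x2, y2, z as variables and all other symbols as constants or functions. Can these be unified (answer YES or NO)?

NO

Decompose p/2: times(6, nil) = times(6, nil),  times(z, x2) = times(p(2, nil), succ(x2)).
Delete trivial equation times(6, nil) = times(6, nil).
Decompose times/2: z = p(2, nil),  x2 = succ(x2).
Bind z := p(2, nil); no other remaining equation mentions z.
Occurs check fails: x2 occurs in succ(x2); the equation x2 = succ(x2) has no finite solution.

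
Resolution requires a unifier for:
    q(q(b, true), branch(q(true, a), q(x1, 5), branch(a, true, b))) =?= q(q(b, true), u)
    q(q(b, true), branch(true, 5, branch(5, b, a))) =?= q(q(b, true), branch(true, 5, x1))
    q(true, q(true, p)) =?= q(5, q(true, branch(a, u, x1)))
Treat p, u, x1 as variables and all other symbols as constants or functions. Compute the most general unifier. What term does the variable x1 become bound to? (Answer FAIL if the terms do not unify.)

Decompose q/2: q(b, true) =?= q(b, true),  branch(q(true, a), q(x1, 5), branch(a, true, b)) =?= u.
Delete trivial equation q(b, true) =?= q(b, true).
Bind u := branch(q(true, a), q(x1, 5), branch(a, true, b)); substituting into the one remaining equation that mentions u gives: q(true, q(true, p)) =?= q(5, q(true, branch(a, branch(q(true, a), q(x1, 5), branch(a, true, b)), x1))).
Decompose q/2: q(b, true) =?= q(b, true),  branch(true, 5, branch(5, b, a)) =?= branch(true, 5, x1).
Delete trivial equation q(b, true) =?= q(b, true).
Decompose branch/3: true =?= true,  5 =?= 5,  branch(5, b, a) =?= x1.
Delete trivial equation true =?= true.
Delete trivial equation 5 =?= 5.
Bind x1 := branch(5, b, a); substituting into the remaining equation gives: q(true, q(true, p)) =?= q(5, q(true, branch(a, branch(q(true, a), q(branch(5, b, a), 5), branch(a, true, b)), branch(5, b, a)))). Substituting into the earlier binding gives u := branch(q(true, a), q(branch(5, b, a), 5), branch(a, true, b)).
Decompose q/2: true =?= 5,  q(true, p) =?= q(true, branch(a, branch(q(true, a), q(branch(5, b, a), 5), branch(a, true, b)), branch(5, b, a))).
Clash: constants true and 5 differ; no unifier exists.

FAIL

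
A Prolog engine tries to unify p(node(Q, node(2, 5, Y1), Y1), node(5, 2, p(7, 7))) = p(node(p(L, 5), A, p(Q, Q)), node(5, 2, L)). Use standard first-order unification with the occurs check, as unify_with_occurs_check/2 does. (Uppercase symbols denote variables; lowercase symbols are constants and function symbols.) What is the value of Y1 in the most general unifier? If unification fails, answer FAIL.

p(p(p(7, 7), 5), p(p(7, 7), 5))

Decompose p/2: node(Q, node(2, 5, Y1), Y1) = node(p(L, 5), A, p(Q, Q)),  node(5, 2, p(7, 7)) = node(5, 2, L).
Decompose node/3: Q = p(L, 5),  node(2, 5, Y1) = A,  Y1 = p(Q, Q).
Bind Q := p(L, 5); substituting into the one remaining equation that mentions Q gives: Y1 = p(p(L, 5), p(L, 5)).
Bind A := node(2, 5, Y1); no other remaining equation mentions A.
Bind Y1 := p(p(L, 5), p(L, 5)); no other remaining equation mentions Y1. Substituting into the earlier binding gives A := node(2, 5, p(p(L, 5), p(L, 5))).
Decompose node/3: 5 = 5,  2 = 2,  p(7, 7) = L.
Delete trivial equation 5 = 5.
Delete trivial equation 2 = 2.
Bind L := p(7, 7). Substituting into the earlier bindings gives Q := p(p(7, 7), 5), A := node(2, 5, p(p(p(7, 7), 5), p(p(7, 7), 5))), Y1 := p(p(p(7, 7), 5), p(p(7, 7), 5)).
MGU = { Q = p(p(7, 7), 5), A = node(2, 5, p(p(p(7, 7), 5), p(p(7, 7), 5))), Y1 = p(p(p(7, 7), 5), p(p(7, 7), 5)), L = p(7, 7) }, so Y1 = p(p(p(7, 7), 5), p(p(7, 7), 5)).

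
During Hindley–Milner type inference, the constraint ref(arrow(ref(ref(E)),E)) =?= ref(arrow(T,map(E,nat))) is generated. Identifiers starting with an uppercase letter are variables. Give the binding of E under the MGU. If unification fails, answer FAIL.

FAIL

Decompose ref/1: arrow(ref(ref(E)),E) =?= arrow(T,map(E,nat)).
Decompose arrow/2: ref(ref(E)) =?= T,  E =?= map(E,nat).
Bind T := ref(ref(E)); no other remaining equation mentions T.
Occurs check fails: E occurs in map(E,nat); the equation E =?= map(E,nat) has no finite solution.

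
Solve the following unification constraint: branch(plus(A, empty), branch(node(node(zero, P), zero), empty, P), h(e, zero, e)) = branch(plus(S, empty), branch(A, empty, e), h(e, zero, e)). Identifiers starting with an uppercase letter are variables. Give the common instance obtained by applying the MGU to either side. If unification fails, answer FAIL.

branch(plus(node(node(zero, e), zero), empty), branch(node(node(zero, e), zero), empty, e), h(e, zero, e))

Decompose branch/3: plus(A, empty) = plus(S, empty),  branch(node(node(zero, P), zero), empty, P) = branch(A, empty, e),  h(e, zero, e) = h(e, zero, e).
Decompose plus/2: A = S,  empty = empty.
Bind A := S; substituting into the one remaining equation that mentions A gives: branch(node(node(zero, P), zero), empty, P) = branch(S, empty, e).
Delete trivial equation empty = empty.
Decompose branch/3: node(node(zero, P), zero) = S,  empty = empty,  P = e.
Bind S := node(node(zero, P), zero); no other remaining equation mentions S. Substituting into the earlier binding gives A := node(node(zero, P), zero).
Delete trivial equation empty = empty.
Bind P := e; no other remaining equation mentions P. Substituting into the earlier bindings gives A := node(node(zero, e), zero), S := node(node(zero, e), zero).
Delete trivial equation h(e, zero, e) = h(e, zero, e).
Applying the MGU to either side gives branch(plus(node(node(zero, e), zero), empty), branch(node(node(zero, e), zero), empty, e), h(e, zero, e)).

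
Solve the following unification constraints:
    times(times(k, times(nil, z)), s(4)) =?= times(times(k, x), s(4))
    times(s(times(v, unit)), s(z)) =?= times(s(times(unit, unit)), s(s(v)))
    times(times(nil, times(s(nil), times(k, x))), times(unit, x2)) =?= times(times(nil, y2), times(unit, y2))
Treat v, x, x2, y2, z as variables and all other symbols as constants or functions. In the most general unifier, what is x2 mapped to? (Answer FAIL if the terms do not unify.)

Decompose times/2: times(k, times(nil, z)) =?= times(k, x),  s(4) =?= s(4).
Decompose times/2: k =?= k,  times(nil, z) =?= x.
Delete trivial equation k =?= k.
Bind x := times(nil, z); substituting into the one remaining equation that mentions x gives: times(times(nil, times(s(nil), times(k, times(nil, z)))), times(unit, x2)) =?= times(times(nil, y2), times(unit, y2)).
Delete trivial equation s(4) =?= s(4).
Decompose times/2: s(times(v, unit)) =?= s(times(unit, unit)),  s(z) =?= s(s(v)).
Decompose s/1: times(v, unit) =?= times(unit, unit).
Decompose times/2: v =?= unit,  unit =?= unit.
Bind v := unit; substituting into the one remaining equation that mentions v gives: s(z) =?= s(s(unit)).
Delete trivial equation unit =?= unit.
Decompose s/1: z =?= s(unit).
Bind z := s(unit); substituting into the remaining equation gives: times(times(nil, times(s(nil), times(k, times(nil, s(unit))))), times(unit, x2)) =?= times(times(nil, y2), times(unit, y2)). Substituting into the earlier binding gives x := times(nil, s(unit)).
Decompose times/2: times(nil, times(s(nil), times(k, times(nil, s(unit))))) =?= times(nil, y2),  times(unit, x2) =?= times(unit, y2).
Decompose times/2: nil =?= nil,  times(s(nil), times(k, times(nil, s(unit)))) =?= y2.
Delete trivial equation nil =?= nil.
Bind y2 := times(s(nil), times(k, times(nil, s(unit)))); substituting into the remaining equation gives: times(unit, x2) =?= times(unit, times(s(nil), times(k, times(nil, s(unit))))).
Decompose times/2: unit =?= unit,  x2 =?= times(s(nil), times(k, times(nil, s(unit)))).
Delete trivial equation unit =?= unit.
Bind x2 := times(s(nil), times(k, times(nil, s(unit)))).
MGU = { x := times(nil, s(unit)), v := unit, z := s(unit), y2 := times(s(nil), times(k, times(nil, s(unit)))), x2 := times(s(nil), times(k, times(nil, s(unit)))) }, so x2 := times(s(nil), times(k, times(nil, s(unit)))).

times(s(nil), times(k, times(nil, s(unit))))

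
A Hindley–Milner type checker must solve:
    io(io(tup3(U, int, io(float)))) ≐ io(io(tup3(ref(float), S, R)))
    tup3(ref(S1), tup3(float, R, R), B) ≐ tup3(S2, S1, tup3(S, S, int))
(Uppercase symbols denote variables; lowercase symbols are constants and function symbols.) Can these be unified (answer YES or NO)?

YES

Decompose io/1: io(tup3(U, int, io(float))) ≐ io(tup3(ref(float), S, R)).
Decompose io/1: tup3(U, int, io(float)) ≐ tup3(ref(float), S, R).
Decompose tup3/3: U ≐ ref(float),  int ≐ S,  io(float) ≐ R.
Bind U := ref(float); no other remaining equation mentions U.
Bind S := int; substituting into the one remaining equation that mentions S gives: tup3(ref(S1), tup3(float, R, R), B) ≐ tup3(S2, S1, tup3(int, int, int)).
Bind R := io(float); substituting into the remaining equation gives: tup3(ref(S1), tup3(float, io(float), io(float)), B) ≐ tup3(S2, S1, tup3(int, int, int)).
Decompose tup3/3: ref(S1) ≐ S2,  tup3(float, io(float), io(float)) ≐ S1,  B ≐ tup3(int, int, int).
Bind S2 := ref(S1); no other remaining equation mentions S2.
Bind S1 := tup3(float, io(float), io(float)); no other remaining equation mentions S1. Substituting into the earlier binding gives S2 := ref(tup3(float, io(float), io(float))).
Bind B := tup3(int, int, int).
No equations remain and no clash or occurs-check failure arose, so a unifier exists.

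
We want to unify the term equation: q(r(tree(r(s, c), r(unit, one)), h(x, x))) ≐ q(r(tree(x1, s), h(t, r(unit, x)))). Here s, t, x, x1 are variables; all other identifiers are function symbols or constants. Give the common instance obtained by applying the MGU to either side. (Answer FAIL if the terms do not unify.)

FAIL

Decompose q/1: r(tree(r(s, c), r(unit, one)), h(x, x)) ≐ r(tree(x1, s), h(t, r(unit, x))).
Decompose r/2: tree(r(s, c), r(unit, one)) ≐ tree(x1, s),  h(x, x) ≐ h(t, r(unit, x)).
Decompose tree/2: r(s, c) ≐ x1,  r(unit, one) ≐ s.
Bind x1 := r(s, c); no other remaining equation mentions x1.
Bind s := r(unit, one); no other remaining equation mentions s. Substituting into the earlier binding gives x1 := r(r(unit, one), c).
Decompose h/2: x ≐ t,  x ≐ r(unit, x).
Bind x := t; substituting into the remaining equation gives: t ≐ r(unit, t).
Occurs check fails: t occurs in r(unit, t); the equation t ≐ r(unit, t) has no finite solution.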